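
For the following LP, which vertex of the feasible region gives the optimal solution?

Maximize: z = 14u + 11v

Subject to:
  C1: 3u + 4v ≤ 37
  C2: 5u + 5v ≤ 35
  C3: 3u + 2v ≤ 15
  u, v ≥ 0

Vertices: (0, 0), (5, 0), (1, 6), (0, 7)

Evaluate the objective at each vertex of the feasible region:
  z(0, 0) = 0
  z(5, 0) = 70
  z(1, 6) = 80  ←
  z(0, 7) = 77
The maximum is at u = 1, v = 6.

(1, 6)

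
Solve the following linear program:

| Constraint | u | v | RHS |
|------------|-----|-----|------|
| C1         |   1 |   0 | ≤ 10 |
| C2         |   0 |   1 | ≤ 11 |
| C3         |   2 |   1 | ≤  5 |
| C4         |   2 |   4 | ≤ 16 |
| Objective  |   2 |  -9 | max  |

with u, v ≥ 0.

Evaluate the objective at each vertex of the feasible region:
  z(0, 0) = 0
  z(2.5, 0) = 5  ←
  z(0.6667, 3.667) = -31.67
  z(0, 4) = -36
The maximum is at u = 2.5, v = 0.

u = 2.5, v = 0, z = 5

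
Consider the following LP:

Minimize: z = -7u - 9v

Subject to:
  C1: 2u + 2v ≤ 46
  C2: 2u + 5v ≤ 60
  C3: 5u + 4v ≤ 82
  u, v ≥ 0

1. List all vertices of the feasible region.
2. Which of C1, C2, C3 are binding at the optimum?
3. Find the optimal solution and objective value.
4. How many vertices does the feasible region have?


1. (0, 0), (16.4, 0), (10, 8), (0, 12)
2. C2, C3
3. u = 10, v = 8, z = -142
4. 4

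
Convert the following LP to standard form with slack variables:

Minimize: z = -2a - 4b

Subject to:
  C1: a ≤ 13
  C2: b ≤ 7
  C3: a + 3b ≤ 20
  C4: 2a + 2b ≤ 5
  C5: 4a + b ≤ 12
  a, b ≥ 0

min z = -2a - 4b

s.t.
  a + s1 = 13
  b + s2 = 7
  a + 3b + s3 = 20
  2a + 2b + s4 = 5
  4a + b + s5 = 12
  a, b, s1, s2, s3, s4, s5 ≥ 0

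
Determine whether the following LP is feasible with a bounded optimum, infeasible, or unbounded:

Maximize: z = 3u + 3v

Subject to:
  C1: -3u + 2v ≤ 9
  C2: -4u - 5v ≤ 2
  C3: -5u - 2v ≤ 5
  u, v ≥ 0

Unbounded (objective can increase without bound)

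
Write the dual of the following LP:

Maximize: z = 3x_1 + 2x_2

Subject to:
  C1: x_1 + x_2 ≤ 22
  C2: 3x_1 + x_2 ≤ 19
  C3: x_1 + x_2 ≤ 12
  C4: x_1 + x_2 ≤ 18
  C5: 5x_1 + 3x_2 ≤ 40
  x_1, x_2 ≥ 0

Primal max cᵀx s.t. Ax ≤ b, x ≥ 0  →  Dual min bᵀy s.t. Aᵀy ≥ c, y ≥ 0.

Minimize: z = 22y1 + 19y2 + 12y3 + 18y4 + 40y5

Subject to:
  y1 + 3y2 + y3 + y4 + 5y5 ≥ 3
  y1 + y2 + y3 + y4 + 3y5 ≥ 2
  y1, y2, y3, y4, y5 ≥ 0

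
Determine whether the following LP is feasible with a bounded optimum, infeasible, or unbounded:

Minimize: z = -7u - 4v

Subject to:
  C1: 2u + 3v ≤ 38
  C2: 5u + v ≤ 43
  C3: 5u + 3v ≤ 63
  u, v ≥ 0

Feasible with a bounded optimal solution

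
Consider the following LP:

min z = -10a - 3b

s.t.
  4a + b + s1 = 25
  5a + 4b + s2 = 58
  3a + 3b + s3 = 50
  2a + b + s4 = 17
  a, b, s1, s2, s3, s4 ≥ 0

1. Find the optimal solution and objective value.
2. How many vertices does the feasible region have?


1. a = 4, b = 9, z = -67
2. 5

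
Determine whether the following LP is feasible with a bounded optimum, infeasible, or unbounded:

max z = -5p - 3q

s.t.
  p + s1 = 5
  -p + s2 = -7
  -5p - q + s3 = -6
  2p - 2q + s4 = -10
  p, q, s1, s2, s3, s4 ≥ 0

Infeasible (no feasible solution exists)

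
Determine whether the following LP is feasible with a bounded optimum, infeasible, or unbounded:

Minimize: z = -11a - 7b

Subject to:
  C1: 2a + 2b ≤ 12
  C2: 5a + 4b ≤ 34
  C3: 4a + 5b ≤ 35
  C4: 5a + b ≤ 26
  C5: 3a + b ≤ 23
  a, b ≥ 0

Feasible with a bounded optimal solution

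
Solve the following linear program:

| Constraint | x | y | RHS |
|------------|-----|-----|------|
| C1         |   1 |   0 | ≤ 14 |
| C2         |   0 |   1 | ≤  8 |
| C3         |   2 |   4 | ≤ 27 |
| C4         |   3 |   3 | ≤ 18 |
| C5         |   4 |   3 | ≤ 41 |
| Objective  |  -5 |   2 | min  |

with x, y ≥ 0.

Evaluate the objective at each vertex of the feasible region:
  z(0, 0) = 0
  z(6, 0) = -30  ←
  z(0, 6) = 12
The minimum is at x = 6, y = 0.

x = 6, y = 0, z = -30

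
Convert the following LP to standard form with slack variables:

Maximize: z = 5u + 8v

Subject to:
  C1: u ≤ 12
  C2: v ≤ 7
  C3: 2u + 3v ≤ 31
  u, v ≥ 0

max z = 5u + 8v

s.t.
  u + s1 = 12
  v + s2 = 7
  2u + 3v + s3 = 31
  u, v, s1, s2, s3 ≥ 0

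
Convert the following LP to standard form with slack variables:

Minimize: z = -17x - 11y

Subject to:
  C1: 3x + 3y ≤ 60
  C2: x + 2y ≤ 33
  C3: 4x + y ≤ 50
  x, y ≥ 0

min z = -17x - 11y

s.t.
  3x + 3y + s1 = 60
  x + 2y + s2 = 33
  4x + y + s3 = 50
  x, y, s1, s2, s3 ≥ 0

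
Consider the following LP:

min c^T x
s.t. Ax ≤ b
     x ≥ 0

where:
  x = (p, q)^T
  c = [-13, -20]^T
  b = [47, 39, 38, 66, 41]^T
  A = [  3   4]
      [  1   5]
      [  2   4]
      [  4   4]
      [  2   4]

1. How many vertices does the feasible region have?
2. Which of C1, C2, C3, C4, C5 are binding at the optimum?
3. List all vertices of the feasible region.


1. 5
2. C1, C3
3. (0, 0), (15.67, 0), (9, 5), (5.667, 6.667), (0, 7.8)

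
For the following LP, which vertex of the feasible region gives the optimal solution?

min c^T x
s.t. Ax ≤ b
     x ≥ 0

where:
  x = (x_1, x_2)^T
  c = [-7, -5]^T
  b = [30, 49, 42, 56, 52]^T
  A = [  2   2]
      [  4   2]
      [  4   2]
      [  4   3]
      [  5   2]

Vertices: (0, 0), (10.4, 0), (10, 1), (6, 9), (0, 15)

Evaluate the objective at each vertex of the feasible region:
  z(0, 0) = 0
  z(10.4, 0) = -72.8
  z(10, 1) = -75
  z(6, 9) = -87  ←
  z(0, 15) = -75
The minimum is at x_1 = 6, x_2 = 9.

(6, 9)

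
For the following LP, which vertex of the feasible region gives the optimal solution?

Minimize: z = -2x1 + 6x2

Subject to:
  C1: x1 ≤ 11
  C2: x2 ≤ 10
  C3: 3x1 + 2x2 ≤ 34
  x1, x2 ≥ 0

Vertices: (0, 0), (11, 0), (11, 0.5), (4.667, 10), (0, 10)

Evaluate the objective at each vertex of the feasible region:
  z(0, 0) = 0
  z(11, 0) = -22  ←
  z(11, 0.5) = -19
  z(4.667, 10) = 50.67
  z(0, 10) = 60
The minimum is at x1 = 11, x2 = 0.

(11, 0)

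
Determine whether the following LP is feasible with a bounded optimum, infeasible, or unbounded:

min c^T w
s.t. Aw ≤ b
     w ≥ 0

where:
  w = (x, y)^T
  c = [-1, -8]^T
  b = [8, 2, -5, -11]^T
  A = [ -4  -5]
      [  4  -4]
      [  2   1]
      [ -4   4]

Infeasible (no feasible solution exists)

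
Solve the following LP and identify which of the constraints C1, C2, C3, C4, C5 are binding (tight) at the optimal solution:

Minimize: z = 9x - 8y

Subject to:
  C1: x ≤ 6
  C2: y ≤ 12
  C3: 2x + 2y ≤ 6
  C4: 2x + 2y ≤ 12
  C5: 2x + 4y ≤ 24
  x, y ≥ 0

At x = 0, y = 3, compute slack b - a·x for each constraint:
  C1: 6 − 0 = 6  (slack)
  C2: 12 − 3 = 9  (slack)
  C3: 6 − 6 = 0  (binding)
  C4: 12 − 6 = 6  (slack)
  C5: 24 − 12 = 12  (slack)

Optimal: x = 0, y = 3
Binding: C3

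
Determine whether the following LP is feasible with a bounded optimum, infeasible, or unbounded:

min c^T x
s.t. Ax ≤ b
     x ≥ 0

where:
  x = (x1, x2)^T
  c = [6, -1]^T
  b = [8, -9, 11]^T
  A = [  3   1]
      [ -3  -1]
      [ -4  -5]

Infeasible (no feasible solution exists)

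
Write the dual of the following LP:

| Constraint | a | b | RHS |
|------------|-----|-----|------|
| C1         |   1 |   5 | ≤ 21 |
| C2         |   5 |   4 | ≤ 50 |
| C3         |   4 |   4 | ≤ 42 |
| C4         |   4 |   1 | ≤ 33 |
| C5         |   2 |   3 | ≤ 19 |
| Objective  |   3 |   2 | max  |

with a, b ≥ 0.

Primal max cᵀx s.t. Ax ≤ b, x ≥ 0  →  Dual min bᵀy s.t. Aᵀy ≥ c, y ≥ 0.

Minimize: z = 21y1 + 50y2 + 42y3 + 33y4 + 19y5

Subject to:
  y1 + 5y2 + 4y3 + 4y4 + 2y5 ≥ 3
  5y1 + 4y2 + 4y3 + y4 + 3y5 ≥ 2
  y1, y2, y3, y4, y5 ≥ 0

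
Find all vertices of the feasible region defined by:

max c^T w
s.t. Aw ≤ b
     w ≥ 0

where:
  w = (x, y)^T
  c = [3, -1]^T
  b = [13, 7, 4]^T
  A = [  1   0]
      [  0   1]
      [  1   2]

(0, 0), (4, 0), (0, 2)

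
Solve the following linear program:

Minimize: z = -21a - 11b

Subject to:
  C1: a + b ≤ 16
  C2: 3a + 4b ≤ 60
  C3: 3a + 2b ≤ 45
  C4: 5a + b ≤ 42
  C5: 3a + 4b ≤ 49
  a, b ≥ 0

Evaluate the objective at each vertex of the feasible region:
  z(0, 0) = 0
  z(8.4, 0) = -176.4
  z(7, 7) = -224  ←
  z(0, 12.25) = -134.8
The minimum is at a = 7, b = 7.

a = 7, b = 7, z = -224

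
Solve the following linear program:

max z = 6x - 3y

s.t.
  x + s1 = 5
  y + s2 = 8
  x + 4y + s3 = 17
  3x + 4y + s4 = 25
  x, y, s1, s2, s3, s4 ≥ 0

Evaluate the objective at each vertex of the feasible region:
  z(0, 0) = 0
  z(5, 0) = 30  ←
  z(5, 2.5) = 22.5
  z(4, 3.25) = 14.25
  z(0, 4.25) = -12.75
The maximum is at x = 5, y = 0.

x = 5, y = 0, z = 30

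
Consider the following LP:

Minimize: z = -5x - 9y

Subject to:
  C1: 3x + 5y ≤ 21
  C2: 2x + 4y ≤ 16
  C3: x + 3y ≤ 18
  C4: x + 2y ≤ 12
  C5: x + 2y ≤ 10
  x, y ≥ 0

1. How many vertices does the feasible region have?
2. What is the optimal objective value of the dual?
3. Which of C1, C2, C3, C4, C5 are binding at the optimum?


1. 4
2. -37
3. C1, C2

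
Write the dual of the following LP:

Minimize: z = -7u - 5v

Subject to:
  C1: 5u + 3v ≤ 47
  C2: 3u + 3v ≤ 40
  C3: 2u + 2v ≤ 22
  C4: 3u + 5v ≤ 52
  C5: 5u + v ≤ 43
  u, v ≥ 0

Primal min cᵀx s.t. Ax ≤ b, x ≥ 0  →  Dual max −bᵀy s.t. Aᵀy ≥ −c, y ≥ 0.

Maximize: z = -47y1 - 40y2 - 22y3 - 52y4 - 43y5

Subject to:
  5y1 + 3y2 + 2y3 + 3y4 + 5y5 ≥ 7
  3y1 + 3y2 + 2y3 + 5y4 + y5 ≥ 5
  y1, y2, y3, y4, y5 ≥ 0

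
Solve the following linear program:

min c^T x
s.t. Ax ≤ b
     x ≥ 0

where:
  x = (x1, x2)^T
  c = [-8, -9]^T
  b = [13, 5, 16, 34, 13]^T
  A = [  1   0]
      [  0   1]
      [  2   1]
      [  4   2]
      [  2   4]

Evaluate the objective at each vertex of the feasible region:
  z(0, 0) = 0
  z(6.5, 0) = -52  ←
  z(0, 3.25) = -29.25
The minimum is at x1 = 6.5, x2 = 0.

x1 = 6.5, x2 = 0, z = -52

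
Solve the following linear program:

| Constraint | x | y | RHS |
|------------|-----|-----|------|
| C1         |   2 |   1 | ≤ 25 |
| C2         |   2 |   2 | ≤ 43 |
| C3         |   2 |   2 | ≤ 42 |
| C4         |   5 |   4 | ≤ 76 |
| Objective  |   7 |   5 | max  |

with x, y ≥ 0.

Evaluate the objective at each vertex of the feasible region:
  z(0, 0) = 0
  z(12.5, 0) = 87.5
  z(8, 9) = 101  ←
  z(0, 19) = 95
The maximum is at x = 8, y = 9.

x = 8, y = 9, z = 101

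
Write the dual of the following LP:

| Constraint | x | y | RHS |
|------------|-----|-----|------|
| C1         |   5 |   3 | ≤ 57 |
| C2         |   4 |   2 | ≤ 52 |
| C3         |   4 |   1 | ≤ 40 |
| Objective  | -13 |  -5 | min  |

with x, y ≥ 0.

Primal min cᵀx s.t. Ax ≤ b, x ≥ 0  →  Dual max −bᵀy s.t. Aᵀy ≥ −c, y ≥ 0.

Maximize: z = -57y1 - 52y2 - 40y3

Subject to:
  5y1 + 4y2 + 4y3 ≥ 13
  3y1 + 2y2 + y3 ≥ 5
  y1, y2, y3 ≥ 0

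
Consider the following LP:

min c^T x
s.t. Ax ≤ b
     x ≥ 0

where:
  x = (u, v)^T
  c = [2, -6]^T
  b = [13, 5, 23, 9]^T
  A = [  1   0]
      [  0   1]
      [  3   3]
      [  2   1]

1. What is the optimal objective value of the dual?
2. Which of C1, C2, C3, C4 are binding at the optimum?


1. -30
2. C2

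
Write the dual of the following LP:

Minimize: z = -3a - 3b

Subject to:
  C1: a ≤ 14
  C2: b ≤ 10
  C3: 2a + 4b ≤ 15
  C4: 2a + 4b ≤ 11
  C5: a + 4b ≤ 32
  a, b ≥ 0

Primal min cᵀx s.t. Ax ≤ b, x ≥ 0  →  Dual max −bᵀy s.t. Aᵀy ≥ −c, y ≥ 0.

Maximize: z = -14y1 - 10y2 - 15y3 - 11y4 - 32y5

Subject to:
  y1 + 2y3 + 2y4 + y5 ≥ 3
  y2 + 4y3 + 4y4 + 4y5 ≥ 3
  y1, y2, y3, y4, y5 ≥ 0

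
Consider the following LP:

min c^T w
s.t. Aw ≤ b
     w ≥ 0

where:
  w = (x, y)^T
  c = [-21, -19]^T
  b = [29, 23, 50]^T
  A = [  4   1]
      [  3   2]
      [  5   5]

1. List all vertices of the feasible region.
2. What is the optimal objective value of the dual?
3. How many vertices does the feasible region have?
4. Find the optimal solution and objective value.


1. (0, 0), (7.25, 0), (7, 1), (3, 7), (0, 10)
2. -196
3. 5
4. x = 3, y = 7, z = -196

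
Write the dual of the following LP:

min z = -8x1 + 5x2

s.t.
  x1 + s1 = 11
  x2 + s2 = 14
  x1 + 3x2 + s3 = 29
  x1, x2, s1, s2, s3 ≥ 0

Primal min cᵀx s.t. Ax ≤ b, x ≥ 0  →  Dual max −bᵀy s.t. Aᵀy ≥ −c, y ≥ 0.

Maximize: z = -11y1 - 14y2 - 29y3

Subject to:
  y1 + y3 ≥ 8
  y2 + 3y3 ≥ -5
  y1, y2, y3 ≥ 0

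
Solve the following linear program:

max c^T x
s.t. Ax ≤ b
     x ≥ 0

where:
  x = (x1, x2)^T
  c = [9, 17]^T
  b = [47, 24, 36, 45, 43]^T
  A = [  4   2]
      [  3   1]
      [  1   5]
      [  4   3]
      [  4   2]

Evaluate the objective at each vertex of the feasible region:
  z(0, 0) = 0
  z(8, 0) = 72
  z(6, 6) = 156  ←
  z(0, 7.2) = 122.4
The maximum is at x1 = 6, x2 = 6.

x1 = 6, x2 = 6, z = 156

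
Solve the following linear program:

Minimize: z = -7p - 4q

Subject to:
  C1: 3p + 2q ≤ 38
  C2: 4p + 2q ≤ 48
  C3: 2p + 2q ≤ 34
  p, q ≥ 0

Evaluate the objective at each vertex of the feasible region:
  z(0, 0) = 0
  z(12, 0) = -84
  z(10, 4) = -86  ←
  z(4, 13) = -80
  z(0, 17) = -68
The minimum is at p = 10, q = 4.

p = 10, q = 4, z = -86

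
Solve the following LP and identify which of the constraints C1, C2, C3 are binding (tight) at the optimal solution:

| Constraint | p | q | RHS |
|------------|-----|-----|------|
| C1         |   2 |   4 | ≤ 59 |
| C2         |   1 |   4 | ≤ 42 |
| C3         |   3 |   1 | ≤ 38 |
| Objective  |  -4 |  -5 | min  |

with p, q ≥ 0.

At p = 10, q = 8, compute slack b - a·x for each constraint:
  C1: 59 − 52 = 7  (slack)
  C2: 42 − 42 = 0  (binding)
  C3: 38 − 38 = 0  (binding)

Optimal: p = 10, q = 8
Binding: C2, C3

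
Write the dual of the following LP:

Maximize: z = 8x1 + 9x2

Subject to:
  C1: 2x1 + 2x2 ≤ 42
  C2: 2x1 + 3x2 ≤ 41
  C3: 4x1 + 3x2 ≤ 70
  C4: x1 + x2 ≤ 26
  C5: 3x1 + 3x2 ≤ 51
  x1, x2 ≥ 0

Primal max cᵀx s.t. Ax ≤ b, x ≥ 0  →  Dual min bᵀy s.t. Aᵀy ≥ c, y ≥ 0.

Minimize: z = 42y1 + 41y2 + 70y3 + 26y4 + 51y5

Subject to:
  2y1 + 2y2 + 4y3 + y4 + 3y5 ≥ 8
  2y1 + 3y2 + 3y3 + y4 + 3y5 ≥ 9
  y1, y2, y3, y4, y5 ≥ 0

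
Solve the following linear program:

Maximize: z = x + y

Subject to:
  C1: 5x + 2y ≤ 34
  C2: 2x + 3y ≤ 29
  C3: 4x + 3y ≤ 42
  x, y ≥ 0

Evaluate the objective at each vertex of the feasible region:
  z(0, 0) = 0
  z(6.8, 0) = 6.8
  z(4, 7) = 11  ←
  z(0, 9.667) = 9.667
The maximum is at x = 4, y = 7.

x = 4, y = 7, z = 11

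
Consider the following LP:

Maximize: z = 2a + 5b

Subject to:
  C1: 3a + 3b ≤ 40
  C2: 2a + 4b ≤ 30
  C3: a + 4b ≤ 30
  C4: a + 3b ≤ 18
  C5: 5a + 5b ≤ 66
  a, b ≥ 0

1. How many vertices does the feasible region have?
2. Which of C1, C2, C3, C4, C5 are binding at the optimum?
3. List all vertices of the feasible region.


1. 5
2. C2, C4
3. (0, 0), (13.2, 0), (11.4, 1.8), (9, 3), (0, 6)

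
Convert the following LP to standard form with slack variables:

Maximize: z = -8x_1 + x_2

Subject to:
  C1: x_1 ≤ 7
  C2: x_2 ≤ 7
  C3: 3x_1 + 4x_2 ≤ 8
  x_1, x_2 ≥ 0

max z = -8x_1 + x_2

s.t.
  x_1 + s1 = 7
  x_2 + s2 = 7
  3x_1 + 4x_2 + s3 = 8
  x_1, x_2, s1, s2, s3 ≥ 0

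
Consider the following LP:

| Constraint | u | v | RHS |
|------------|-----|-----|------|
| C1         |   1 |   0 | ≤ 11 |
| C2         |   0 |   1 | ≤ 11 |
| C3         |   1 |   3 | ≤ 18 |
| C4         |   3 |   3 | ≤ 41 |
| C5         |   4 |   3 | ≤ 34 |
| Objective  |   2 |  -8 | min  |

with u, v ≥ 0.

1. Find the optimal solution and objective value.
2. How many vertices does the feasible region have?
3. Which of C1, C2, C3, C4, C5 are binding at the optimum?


1. u = 0, v = 6, z = -48
2. 4
3. C3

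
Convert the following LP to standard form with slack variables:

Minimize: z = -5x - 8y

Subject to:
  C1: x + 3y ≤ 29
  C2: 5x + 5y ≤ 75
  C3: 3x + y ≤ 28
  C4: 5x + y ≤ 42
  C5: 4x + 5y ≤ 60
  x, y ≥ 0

min z = -5x - 8y

s.t.
  x + 3y + s1 = 29
  5x + 5y + s2 = 75
  3x + y + s3 = 28
  5x + y + s4 = 42
  4x + 5y + s5 = 60
  x, y, s1, s2, s3, s4, s5 ≥ 0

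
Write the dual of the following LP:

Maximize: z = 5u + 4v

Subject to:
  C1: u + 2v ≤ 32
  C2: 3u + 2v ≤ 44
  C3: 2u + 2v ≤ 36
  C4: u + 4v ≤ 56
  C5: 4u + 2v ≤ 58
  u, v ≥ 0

Primal max cᵀx s.t. Ax ≤ b, x ≥ 0  →  Dual min bᵀy s.t. Aᵀy ≥ c, y ≥ 0.

Minimize: z = 32y1 + 44y2 + 36y3 + 56y4 + 58y5

Subject to:
  y1 + 3y2 + 2y3 + y4 + 4y5 ≥ 5
  2y1 + 2y2 + 2y3 + 4y4 + 2y5 ≥ 4
  y1, y2, y3, y4, y5 ≥ 0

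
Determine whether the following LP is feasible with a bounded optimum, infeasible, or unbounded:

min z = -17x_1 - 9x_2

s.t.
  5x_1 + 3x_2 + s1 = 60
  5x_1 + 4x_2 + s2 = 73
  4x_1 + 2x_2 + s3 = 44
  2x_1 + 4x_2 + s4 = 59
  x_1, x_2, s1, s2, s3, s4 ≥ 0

Feasible with a bounded optimal solution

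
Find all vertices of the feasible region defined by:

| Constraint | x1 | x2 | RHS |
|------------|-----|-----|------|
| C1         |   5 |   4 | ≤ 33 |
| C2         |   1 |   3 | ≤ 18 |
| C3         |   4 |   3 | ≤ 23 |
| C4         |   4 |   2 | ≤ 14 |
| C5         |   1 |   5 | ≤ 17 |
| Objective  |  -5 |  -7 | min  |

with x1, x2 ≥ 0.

(0, 0), (3.5, 0), (2, 3), (0, 3.4)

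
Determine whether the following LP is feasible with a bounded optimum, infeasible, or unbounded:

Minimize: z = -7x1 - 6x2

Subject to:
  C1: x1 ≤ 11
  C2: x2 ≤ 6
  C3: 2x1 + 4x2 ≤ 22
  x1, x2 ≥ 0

Feasible with a bounded optimal solution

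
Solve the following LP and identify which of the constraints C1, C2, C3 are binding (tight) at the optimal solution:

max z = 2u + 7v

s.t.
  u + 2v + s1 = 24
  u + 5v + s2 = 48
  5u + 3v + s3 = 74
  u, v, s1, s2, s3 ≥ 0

At u = 8, v = 8, compute slack b - a·x for each constraint:
  C1: 24 − 24 = 0  (binding)
  C2: 48 − 48 = 0  (binding)
  C3: 74 − 64 = 10  (slack)

Optimal: u = 8, v = 8
Binding: C1, C2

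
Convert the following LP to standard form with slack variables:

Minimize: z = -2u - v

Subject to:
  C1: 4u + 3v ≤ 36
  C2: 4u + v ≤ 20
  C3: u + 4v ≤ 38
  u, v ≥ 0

min z = -2u - v

s.t.
  4u + 3v + s1 = 36
  4u + v + s2 = 20
  u + 4v + s3 = 38
  u, v, s1, s2, s3 ≥ 0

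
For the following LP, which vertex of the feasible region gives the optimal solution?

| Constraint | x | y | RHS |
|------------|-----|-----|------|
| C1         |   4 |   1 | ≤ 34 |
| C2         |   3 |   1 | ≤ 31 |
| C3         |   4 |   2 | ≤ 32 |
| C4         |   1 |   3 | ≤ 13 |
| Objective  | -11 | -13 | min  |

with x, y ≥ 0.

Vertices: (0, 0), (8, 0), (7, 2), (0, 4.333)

Evaluate the objective at each vertex of the feasible region:
  z(0, 0) = 0
  z(8, 0) = -88
  z(7, 2) = -103  ←
  z(0, 4.333) = -56.33
The minimum is at x = 7, y = 2.

(7, 2)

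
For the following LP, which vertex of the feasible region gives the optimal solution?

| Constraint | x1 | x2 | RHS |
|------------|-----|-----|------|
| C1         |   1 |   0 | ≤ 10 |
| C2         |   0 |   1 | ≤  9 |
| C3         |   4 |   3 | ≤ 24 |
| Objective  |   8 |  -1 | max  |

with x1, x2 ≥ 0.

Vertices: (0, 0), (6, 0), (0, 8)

Evaluate the objective at each vertex of the feasible region:
  z(0, 0) = 0
  z(6, 0) = 48  ←
  z(0, 8) = -8
The maximum is at x1 = 6, x2 = 0.

(6, 0)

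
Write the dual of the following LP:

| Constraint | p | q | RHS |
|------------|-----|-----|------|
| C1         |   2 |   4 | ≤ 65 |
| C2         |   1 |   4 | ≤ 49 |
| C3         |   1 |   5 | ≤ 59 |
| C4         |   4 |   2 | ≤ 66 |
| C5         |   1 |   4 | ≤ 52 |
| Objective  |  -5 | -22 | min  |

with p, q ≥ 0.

Primal min cᵀx s.t. Ax ≤ b, x ≥ 0  →  Dual max −bᵀy s.t. Aᵀy ≥ −c, y ≥ 0.

Maximize: z = -65y1 - 49y2 - 59y3 - 66y4 - 52y5

Subject to:
  2y1 + y2 + y3 + 4y4 + y5 ≥ 5
  4y1 + 4y2 + 5y3 + 2y4 + 4y5 ≥ 22
  y1, y2, y3, y4, y5 ≥ 0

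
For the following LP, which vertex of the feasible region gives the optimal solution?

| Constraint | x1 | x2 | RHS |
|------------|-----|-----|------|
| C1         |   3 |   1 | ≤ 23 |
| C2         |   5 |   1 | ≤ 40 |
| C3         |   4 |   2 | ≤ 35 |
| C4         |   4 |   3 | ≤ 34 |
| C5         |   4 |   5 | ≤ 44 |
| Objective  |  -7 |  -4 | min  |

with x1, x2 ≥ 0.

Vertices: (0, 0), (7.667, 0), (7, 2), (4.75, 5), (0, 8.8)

Evaluate the objective at each vertex of the feasible region:
  z(0, 0) = 0
  z(7.667, 0) = -53.67
  z(7, 2) = -57  ←
  z(4.75, 5) = -53.25
  z(0, 8.8) = -35.2
The minimum is at x1 = 7, x2 = 2.

(7, 2)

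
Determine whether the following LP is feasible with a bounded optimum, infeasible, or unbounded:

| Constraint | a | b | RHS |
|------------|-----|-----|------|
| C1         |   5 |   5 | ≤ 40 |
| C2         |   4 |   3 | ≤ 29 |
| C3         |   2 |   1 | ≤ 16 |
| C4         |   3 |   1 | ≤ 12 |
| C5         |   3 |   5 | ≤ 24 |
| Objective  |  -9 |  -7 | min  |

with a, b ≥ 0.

Feasible with a bounded optimal solution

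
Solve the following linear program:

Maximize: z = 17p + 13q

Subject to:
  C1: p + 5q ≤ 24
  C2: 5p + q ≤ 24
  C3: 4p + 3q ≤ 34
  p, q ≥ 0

Evaluate the objective at each vertex of the feasible region:
  z(0, 0) = 0
  z(4.8, 0) = 81.6
  z(4, 4) = 120  ←
  z(0, 4.8) = 62.4
The maximum is at p = 4, q = 4.

p = 4, q = 4, z = 120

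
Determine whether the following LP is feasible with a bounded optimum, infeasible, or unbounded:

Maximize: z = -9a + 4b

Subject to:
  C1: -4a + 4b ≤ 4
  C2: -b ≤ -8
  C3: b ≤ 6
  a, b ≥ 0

Infeasible (no feasible solution exists)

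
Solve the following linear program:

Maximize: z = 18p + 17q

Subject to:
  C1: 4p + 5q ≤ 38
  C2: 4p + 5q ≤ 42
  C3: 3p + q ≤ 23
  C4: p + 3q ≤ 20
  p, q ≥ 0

Evaluate the objective at each vertex of the feasible region:
  z(0, 0) = 0
  z(7.667, 0) = 138
  z(7, 2) = 160  ←
  z(2, 6) = 138
  z(0, 6.667) = 113.3
The maximum is at p = 7, q = 2.

p = 7, q = 2, z = 160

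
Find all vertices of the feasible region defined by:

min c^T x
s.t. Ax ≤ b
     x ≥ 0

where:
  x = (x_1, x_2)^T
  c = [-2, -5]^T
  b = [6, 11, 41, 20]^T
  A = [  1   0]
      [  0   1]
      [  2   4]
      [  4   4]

(0, 0), (5, 0), (0, 5)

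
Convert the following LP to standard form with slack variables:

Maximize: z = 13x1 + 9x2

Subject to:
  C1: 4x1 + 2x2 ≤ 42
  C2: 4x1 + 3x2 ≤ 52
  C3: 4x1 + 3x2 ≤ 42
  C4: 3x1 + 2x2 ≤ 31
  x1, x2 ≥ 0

max z = 13x1 + 9x2

s.t.
  4x1 + 2x2 + s1 = 42
  4x1 + 3x2 + s2 = 52
  4x1 + 3x2 + s3 = 42
  3x1 + 2x2 + s4 = 31
  x1, x2, s1, s2, s3, s4 ≥ 0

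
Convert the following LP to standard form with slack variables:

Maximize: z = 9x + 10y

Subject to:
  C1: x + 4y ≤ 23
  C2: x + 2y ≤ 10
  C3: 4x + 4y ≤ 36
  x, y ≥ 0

max z = 9x + 10y

s.t.
  x + 4y + s1 = 23
  x + 2y + s2 = 10
  4x + 4y + s3 = 36
  x, y, s1, s2, s3 ≥ 0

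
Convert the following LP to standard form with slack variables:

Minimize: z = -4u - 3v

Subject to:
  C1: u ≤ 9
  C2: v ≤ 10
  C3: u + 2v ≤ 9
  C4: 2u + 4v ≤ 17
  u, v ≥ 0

min z = -4u - 3v

s.t.
  u + s1 = 9
  v + s2 = 10
  u + 2v + s3 = 9
  2u + 4v + s4 = 17
  u, v, s1, s2, s3, s4 ≥ 0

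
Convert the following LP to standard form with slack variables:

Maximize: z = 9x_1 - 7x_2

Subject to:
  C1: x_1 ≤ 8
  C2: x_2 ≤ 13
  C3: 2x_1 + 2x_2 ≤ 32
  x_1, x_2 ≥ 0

max z = 9x_1 - 7x_2

s.t.
  x_1 + s1 = 8
  x_2 + s2 = 13
  2x_1 + 2x_2 + s3 = 32
  x_1, x_2, s1, s2, s3 ≥ 0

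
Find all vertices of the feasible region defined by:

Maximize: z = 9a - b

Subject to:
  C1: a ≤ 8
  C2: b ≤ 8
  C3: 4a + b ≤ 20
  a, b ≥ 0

(0, 0), (5, 0), (3, 8), (0, 8)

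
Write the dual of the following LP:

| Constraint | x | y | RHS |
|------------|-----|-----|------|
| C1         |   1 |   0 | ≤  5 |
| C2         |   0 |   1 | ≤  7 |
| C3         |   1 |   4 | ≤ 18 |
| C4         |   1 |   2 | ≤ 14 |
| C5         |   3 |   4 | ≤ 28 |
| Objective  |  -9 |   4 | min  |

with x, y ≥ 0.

Primal min cᵀx s.t. Ax ≤ b, x ≥ 0  →  Dual max −bᵀy s.t. Aᵀy ≥ −c, y ≥ 0.

Maximize: z = -5y1 - 7y2 - 18y3 - 14y4 - 28y5

Subject to:
  y1 + y3 + y4 + 3y5 ≥ 9
  y2 + 4y3 + 2y4 + 4y5 ≥ -4
  y1, y2, y3, y4, y5 ≥ 0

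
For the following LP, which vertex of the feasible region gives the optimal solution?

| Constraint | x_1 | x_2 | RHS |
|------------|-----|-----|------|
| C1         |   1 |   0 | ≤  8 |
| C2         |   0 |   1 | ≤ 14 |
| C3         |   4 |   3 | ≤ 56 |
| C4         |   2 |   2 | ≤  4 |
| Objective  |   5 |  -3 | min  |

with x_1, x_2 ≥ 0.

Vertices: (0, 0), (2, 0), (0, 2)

Evaluate the objective at each vertex of the feasible region:
  z(0, 0) = 0
  z(2, 0) = 10
  z(0, 2) = -6  ←
The minimum is at x_1 = 0, x_2 = 2.

(0, 2)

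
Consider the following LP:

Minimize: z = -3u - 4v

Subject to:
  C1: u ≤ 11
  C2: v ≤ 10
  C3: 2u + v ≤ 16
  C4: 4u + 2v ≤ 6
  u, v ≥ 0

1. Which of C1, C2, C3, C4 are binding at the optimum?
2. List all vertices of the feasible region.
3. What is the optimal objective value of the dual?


1. C4
2. (0, 0), (1.5, 0), (0, 3)
3. -12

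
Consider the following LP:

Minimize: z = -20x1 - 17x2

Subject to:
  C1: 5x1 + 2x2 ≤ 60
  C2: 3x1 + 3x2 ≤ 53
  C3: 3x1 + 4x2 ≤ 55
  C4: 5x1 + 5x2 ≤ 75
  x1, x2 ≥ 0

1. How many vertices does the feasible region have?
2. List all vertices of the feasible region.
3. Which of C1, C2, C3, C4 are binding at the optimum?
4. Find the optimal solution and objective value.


1. 5
2. (0, 0), (12, 0), (10, 5), (5, 10), (0, 13.75)
3. C1, C4
4. x1 = 10, x2 = 5, z = -285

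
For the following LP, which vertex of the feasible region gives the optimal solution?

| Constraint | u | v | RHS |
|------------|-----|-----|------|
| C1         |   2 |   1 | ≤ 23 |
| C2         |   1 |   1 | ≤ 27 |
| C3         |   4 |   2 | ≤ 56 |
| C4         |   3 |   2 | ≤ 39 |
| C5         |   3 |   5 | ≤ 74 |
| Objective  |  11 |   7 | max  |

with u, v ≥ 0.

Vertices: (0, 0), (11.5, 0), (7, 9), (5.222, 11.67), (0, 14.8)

Evaluate the objective at each vertex of the feasible region:
  z(0, 0) = 0
  z(11.5, 0) = 126.5
  z(7, 9) = 140  ←
  z(5.222, 11.67) = 139.1
  z(0, 14.8) = 103.6
The maximum is at u = 7, v = 9.

(7, 9)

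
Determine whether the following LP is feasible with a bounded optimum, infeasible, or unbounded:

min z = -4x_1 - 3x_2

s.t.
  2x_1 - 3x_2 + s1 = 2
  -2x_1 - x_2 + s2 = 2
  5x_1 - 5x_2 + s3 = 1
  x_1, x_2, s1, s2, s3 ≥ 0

Unbounded (objective can decrease without bound)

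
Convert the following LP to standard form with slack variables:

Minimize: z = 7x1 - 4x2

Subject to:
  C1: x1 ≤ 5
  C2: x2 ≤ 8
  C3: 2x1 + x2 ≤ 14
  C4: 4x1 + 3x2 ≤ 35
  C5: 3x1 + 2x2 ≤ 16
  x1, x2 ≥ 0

min z = 7x1 - 4x2

s.t.
  x1 + s1 = 5
  x2 + s2 = 8
  2x1 + x2 + s3 = 14
  4x1 + 3x2 + s4 = 35
  3x1 + 2x2 + s5 = 16
  x1, x2, s1, s2, s3, s4, s5 ≥ 0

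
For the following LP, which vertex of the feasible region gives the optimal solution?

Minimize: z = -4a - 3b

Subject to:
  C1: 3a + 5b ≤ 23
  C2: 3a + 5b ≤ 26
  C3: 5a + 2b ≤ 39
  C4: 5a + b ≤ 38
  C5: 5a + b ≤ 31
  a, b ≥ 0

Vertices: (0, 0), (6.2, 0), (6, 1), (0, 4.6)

Evaluate the objective at each vertex of the feasible region:
  z(0, 0) = 0
  z(6.2, 0) = -24.8
  z(6, 1) = -27  ←
  z(0, 4.6) = -13.8
The minimum is at a = 6, b = 1.

(6, 1)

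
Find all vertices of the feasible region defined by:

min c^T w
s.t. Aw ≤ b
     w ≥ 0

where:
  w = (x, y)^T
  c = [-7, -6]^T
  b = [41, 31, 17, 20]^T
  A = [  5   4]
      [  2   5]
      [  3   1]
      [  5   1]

(0, 0), (4, 0), (3, 5), (0, 6.2)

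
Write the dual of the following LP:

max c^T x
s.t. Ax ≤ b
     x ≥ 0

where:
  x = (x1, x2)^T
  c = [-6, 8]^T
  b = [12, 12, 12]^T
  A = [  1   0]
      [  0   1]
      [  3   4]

Primal max cᵀx s.t. Ax ≤ b, x ≥ 0  →  Dual min bᵀy s.t. Aᵀy ≥ c, y ≥ 0.

Minimize: z = 12y1 + 12y2 + 12y3

Subject to:
  y1 + 3y3 ≥ -6
  y2 + 4y3 ≥ 8
  y1, y2, y3 ≥ 0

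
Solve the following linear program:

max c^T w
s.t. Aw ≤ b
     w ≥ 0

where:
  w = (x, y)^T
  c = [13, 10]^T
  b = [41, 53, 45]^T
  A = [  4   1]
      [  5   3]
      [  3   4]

Evaluate the objective at each vertex of the feasible region:
  z(0, 0) = 0
  z(10.25, 0) = 133.2
  z(10, 1) = 140
  z(7, 6) = 151  ←
  z(0, 11.25) = 112.5
The maximum is at x = 7, y = 6.

x = 7, y = 6, z = 151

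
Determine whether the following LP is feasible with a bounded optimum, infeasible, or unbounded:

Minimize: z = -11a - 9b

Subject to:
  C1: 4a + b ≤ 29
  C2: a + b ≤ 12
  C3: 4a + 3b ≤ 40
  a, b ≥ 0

Feasible with a bounded optimal solution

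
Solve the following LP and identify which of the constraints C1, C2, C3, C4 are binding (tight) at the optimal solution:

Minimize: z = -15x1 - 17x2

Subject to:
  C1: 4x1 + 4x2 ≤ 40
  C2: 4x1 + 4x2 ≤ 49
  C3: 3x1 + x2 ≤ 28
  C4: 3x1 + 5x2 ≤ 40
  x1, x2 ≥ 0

At x1 = 5, x2 = 5, compute slack b - a·x for each constraint:
  C1: 40 − 40 = 0  (binding)
  C2: 49 − 40 = 9  (slack)
  C3: 28 − 20 = 8  (slack)
  C4: 40 − 40 = 0  (binding)

Optimal: x1 = 5, x2 = 5
Binding: C1, C4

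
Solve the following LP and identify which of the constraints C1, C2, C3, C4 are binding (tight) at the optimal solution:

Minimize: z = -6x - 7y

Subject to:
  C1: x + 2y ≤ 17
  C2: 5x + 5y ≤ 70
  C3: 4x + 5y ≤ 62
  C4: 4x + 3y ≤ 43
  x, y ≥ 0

At x = 7, y = 5, compute slack b - a·x for each constraint:
  C1: 17 − 17 = 0  (binding)
  C2: 70 − 60 = 10  (slack)
  C3: 62 − 53 = 9  (slack)
  C4: 43 − 43 = 0  (binding)

Optimal: x = 7, y = 5
Binding: C1, C4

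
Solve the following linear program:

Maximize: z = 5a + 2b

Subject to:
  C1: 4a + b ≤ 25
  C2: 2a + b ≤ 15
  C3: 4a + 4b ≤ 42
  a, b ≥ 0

Evaluate the objective at each vertex of the feasible region:
  z(0, 0) = 0
  z(6.25, 0) = 31.25
  z(5, 5) = 35  ←
  z(4.5, 6) = 34.5
  z(0, 10.5) = 21
The maximum is at a = 5, b = 5.

a = 5, b = 5, z = 35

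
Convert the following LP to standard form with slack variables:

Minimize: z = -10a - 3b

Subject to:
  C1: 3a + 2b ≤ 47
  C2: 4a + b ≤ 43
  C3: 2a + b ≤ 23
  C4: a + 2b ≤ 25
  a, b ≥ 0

min z = -10a - 3b

s.t.
  3a + 2b + s1 = 47
  4a + b + s2 = 43
  2a + b + s3 = 23
  a + 2b + s4 = 25
  a, b, s1, s2, s3, s4 ≥ 0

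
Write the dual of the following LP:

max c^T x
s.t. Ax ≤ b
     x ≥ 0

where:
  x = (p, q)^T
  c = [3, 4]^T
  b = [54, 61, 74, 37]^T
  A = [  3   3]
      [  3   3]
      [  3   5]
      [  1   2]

Primal max cᵀx s.t. Ax ≤ b, x ≥ 0  →  Dual min bᵀy s.t. Aᵀy ≥ c, y ≥ 0.

Minimize: z = 54y1 + 61y2 + 74y3 + 37y4

Subject to:
  3y1 + 3y2 + 3y3 + y4 ≥ 3
  3y1 + 3y2 + 5y3 + 2y4 ≥ 4
  y1, y2, y3, y4 ≥ 0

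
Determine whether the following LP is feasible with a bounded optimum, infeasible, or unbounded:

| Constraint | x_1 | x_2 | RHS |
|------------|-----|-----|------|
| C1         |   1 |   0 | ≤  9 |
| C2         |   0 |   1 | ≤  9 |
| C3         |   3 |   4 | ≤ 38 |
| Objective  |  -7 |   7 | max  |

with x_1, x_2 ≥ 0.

Feasible with a bounded optimal solution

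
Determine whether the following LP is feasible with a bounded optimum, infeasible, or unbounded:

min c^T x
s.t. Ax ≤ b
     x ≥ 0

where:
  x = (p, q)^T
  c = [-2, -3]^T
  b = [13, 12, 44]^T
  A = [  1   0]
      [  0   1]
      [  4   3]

Feasible with a bounded optimal solution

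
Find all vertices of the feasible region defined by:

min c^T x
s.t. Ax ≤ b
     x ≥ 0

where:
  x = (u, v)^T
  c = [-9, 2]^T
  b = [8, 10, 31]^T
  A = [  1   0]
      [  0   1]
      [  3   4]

(0, 0), (8, 0), (8, 1.75), (0, 7.75)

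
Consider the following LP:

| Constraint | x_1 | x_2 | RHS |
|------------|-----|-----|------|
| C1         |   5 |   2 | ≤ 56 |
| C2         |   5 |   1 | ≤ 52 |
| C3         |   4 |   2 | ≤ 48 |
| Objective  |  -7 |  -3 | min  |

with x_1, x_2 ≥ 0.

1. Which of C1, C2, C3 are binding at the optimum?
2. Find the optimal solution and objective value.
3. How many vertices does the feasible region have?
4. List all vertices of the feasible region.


1. C1, C3
2. x_1 = 8, x_2 = 8, z = -80
3. 5
4. (0, 0), (10.4, 0), (9.6, 4), (8, 8), (0, 24)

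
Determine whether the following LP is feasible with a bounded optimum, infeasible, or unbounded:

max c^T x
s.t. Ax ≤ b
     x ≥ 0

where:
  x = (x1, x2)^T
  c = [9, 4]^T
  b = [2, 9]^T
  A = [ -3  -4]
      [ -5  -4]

Unbounded (objective can increase without bound)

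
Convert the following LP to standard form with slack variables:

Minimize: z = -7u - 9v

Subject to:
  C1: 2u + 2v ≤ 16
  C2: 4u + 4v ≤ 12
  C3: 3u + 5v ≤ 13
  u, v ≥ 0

min z = -7u - 9v

s.t.
  2u + 2v + s1 = 16
  4u + 4v + s2 = 12
  3u + 5v + s3 = 13
  u, v, s1, s2, s3 ≥ 0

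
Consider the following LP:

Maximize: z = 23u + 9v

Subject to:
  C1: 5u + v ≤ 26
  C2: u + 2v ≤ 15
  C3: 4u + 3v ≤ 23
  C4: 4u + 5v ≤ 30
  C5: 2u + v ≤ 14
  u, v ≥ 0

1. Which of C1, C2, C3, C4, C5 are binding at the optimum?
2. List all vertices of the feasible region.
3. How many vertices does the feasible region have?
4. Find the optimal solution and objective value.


1. C1, C3
2. (0, 0), (5.2, 0), (5, 1), (3.125, 3.5), (0, 6)
3. 5
4. u = 5, v = 1, z = 124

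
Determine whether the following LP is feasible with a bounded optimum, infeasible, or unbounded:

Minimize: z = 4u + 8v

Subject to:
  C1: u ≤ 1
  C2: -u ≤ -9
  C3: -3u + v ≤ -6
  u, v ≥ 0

Infeasible (no feasible solution exists)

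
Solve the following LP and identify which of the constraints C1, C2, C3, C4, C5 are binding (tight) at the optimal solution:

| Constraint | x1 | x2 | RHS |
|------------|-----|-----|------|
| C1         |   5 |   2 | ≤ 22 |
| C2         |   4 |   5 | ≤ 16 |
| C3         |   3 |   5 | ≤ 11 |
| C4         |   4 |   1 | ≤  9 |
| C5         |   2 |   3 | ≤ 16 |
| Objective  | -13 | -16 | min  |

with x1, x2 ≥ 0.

At x1 = 2, x2 = 1, compute slack b - a·x for each constraint:
  C1: 22 − 12 = 10  (slack)
  C2: 16 − 13 = 3  (slack)
  C3: 11 − 11 = 0  (binding)
  C4: 9 − 9 = 0  (binding)
  C5: 16 − 7 = 9  (slack)

Optimal: x1 = 2, x2 = 1
Binding: C3, C4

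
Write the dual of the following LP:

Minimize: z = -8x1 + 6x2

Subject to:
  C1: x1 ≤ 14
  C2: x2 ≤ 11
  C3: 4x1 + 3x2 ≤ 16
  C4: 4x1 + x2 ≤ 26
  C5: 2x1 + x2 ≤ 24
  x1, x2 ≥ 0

Primal min cᵀx s.t. Ax ≤ b, x ≥ 0  →  Dual max −bᵀy s.t. Aᵀy ≥ −c, y ≥ 0.

Maximize: z = -14y1 - 11y2 - 16y3 - 26y4 - 24y5

Subject to:
  y1 + 4y3 + 4y4 + 2y5 ≥ 8
  y2 + 3y3 + y4 + y5 ≥ -6
  y1, y2, y3, y4, y5 ≥ 0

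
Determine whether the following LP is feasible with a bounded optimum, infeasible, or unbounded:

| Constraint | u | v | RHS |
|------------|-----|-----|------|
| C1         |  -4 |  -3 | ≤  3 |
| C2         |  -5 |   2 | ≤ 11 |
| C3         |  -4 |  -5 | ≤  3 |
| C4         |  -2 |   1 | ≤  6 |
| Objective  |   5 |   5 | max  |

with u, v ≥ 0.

Unbounded (objective can increase without bound)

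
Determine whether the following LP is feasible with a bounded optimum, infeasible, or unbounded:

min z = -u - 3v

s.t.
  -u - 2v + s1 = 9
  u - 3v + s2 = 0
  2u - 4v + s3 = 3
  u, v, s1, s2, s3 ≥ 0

Unbounded (objective can decrease without bound)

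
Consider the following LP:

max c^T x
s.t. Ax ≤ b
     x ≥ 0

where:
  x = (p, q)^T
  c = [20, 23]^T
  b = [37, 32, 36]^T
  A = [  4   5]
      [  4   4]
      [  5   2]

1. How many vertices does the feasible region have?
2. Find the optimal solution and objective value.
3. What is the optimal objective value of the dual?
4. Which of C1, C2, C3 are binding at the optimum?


1. 5
2. p = 3, q = 5, z = 175
3. 175
4. C1, C2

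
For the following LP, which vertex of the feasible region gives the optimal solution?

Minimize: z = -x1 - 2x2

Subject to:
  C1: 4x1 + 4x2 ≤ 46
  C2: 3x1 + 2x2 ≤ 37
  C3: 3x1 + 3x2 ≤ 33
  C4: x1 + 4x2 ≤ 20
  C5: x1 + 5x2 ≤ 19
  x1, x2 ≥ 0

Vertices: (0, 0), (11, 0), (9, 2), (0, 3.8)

Evaluate the objective at each vertex of the feasible region:
  z(0, 0) = 0
  z(11, 0) = -11
  z(9, 2) = -13  ←
  z(0, 3.8) = -7.6
The minimum is at x1 = 9, x2 = 2.

(9, 2)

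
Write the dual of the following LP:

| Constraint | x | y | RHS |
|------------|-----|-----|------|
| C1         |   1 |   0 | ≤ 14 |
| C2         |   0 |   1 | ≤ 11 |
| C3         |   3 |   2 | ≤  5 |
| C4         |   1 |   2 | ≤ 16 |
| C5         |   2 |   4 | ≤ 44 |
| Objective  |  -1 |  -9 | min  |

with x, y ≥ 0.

Primal min cᵀx s.t. Ax ≤ b, x ≥ 0  →  Dual max −bᵀy s.t. Aᵀy ≥ −c, y ≥ 0.

Maximize: z = -14y1 - 11y2 - 5y3 - 16y4 - 44y5

Subject to:
  y1 + 3y3 + y4 + 2y5 ≥ 1
  y2 + 2y3 + 2y4 + 4y5 ≥ 9
  y1, y2, y3, y4, y5 ≥ 0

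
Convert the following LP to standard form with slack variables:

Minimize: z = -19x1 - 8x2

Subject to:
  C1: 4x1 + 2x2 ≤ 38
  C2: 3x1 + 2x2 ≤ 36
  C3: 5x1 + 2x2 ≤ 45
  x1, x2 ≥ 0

min z = -19x1 - 8x2

s.t.
  4x1 + 2x2 + s1 = 38
  3x1 + 2x2 + s2 = 36
  5x1 + 2x2 + s3 = 45
  x1, x2, s1, s2, s3 ≥ 0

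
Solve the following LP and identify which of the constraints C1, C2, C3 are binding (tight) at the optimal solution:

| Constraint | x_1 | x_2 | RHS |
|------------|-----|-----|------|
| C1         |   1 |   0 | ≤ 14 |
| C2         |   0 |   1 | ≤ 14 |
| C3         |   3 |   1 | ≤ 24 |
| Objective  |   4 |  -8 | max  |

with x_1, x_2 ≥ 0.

At x_1 = 8, x_2 = 0, compute slack b - a·x for each constraint:
  C1: 14 − 8 = 6  (slack)
  C2: 14 − 0 = 14  (slack)
  C3: 24 − 24 = 0  (binding)

Optimal: x_1 = 8, x_2 = 0
Binding: C3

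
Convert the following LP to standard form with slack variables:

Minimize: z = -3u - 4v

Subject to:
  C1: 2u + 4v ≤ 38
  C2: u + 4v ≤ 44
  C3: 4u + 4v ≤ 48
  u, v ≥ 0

min z = -3u - 4v

s.t.
  2u + 4v + s1 = 38
  u + 4v + s2 = 44
  4u + 4v + s3 = 48
  u, v, s1, s2, s3 ≥ 0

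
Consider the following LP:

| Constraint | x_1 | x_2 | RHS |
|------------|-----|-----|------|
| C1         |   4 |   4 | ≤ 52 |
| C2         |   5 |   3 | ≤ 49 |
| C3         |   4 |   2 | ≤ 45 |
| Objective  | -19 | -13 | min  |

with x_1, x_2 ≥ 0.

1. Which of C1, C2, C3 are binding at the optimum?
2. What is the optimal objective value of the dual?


1. C1, C2
2. -199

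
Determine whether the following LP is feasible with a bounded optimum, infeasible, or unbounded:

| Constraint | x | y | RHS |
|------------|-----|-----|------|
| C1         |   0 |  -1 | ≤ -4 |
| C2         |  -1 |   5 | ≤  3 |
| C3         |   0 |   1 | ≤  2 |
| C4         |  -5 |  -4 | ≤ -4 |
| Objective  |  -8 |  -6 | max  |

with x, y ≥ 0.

Infeasible (no feasible solution exists)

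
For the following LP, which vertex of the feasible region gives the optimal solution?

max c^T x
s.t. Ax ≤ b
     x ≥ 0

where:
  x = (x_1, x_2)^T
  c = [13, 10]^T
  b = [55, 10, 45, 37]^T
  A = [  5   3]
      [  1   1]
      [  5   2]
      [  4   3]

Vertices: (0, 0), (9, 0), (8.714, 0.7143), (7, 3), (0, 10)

Evaluate the objective at each vertex of the feasible region:
  z(0, 0) = 0
  z(9, 0) = 117
  z(8.714, 0.7143) = 120.4
  z(7, 3) = 121  ←
  z(0, 10) = 100
The maximum is at x_1 = 7, x_2 = 3.

(7, 3)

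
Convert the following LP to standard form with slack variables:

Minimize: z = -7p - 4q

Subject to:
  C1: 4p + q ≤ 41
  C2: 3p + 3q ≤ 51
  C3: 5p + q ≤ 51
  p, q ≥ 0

min z = -7p - 4q

s.t.
  4p + q + s1 = 41
  3p + 3q + s2 = 51
  5p + q + s3 = 51
  p, q, s1, s2, s3 ≥ 0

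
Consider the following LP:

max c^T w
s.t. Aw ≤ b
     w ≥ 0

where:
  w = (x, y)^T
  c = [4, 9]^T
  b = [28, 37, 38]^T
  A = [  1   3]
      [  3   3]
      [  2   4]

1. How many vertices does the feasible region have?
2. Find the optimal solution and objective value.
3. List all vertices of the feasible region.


1. 5
2. x = 1, y = 9, z = 85
3. (0, 0), (12.33, 0), (5.667, 6.667), (1, 9), (0, 9.333)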